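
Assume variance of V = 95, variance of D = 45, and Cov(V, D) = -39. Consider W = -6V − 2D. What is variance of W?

variance of W = 2664

variance of W = a²·variance of V + b²·variance of D + 2ab·Cov(V, D) with a = -6, b = -2.
= (-6)²·95 + (-2)²·45 + 2·(-6)·(-2)·(-39)
= 3420 + 180 + (-936) = 2664.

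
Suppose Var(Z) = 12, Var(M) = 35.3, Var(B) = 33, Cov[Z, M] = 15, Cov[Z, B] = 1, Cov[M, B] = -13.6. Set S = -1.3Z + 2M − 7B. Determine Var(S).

Var(S) = 2099.48

Var(S) = a²·Var(Z) + b²·Var(M) + c²·Var(B) + 2ab·Cov[Z, M] + 2ac·Cov[Z, B] + 2bc·Cov[M, B], with a = -1.3, b = 2, c = -7.
= 20.28 + 141.2 + 1617 + (-78) + 18.2 + 380.8
= 2099.48.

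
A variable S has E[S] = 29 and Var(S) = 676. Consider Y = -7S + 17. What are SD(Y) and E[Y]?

SD(Y) = 182, E[Y] = -186

Y = -7S + 17 is linear with a = -7, b = 17.
SD(S) = √676 = 26.
SD(Y) = |a|·SD(S) = |-7|·26 = 182.
E[Y] = a·E[S] + b = (-7)·29 + 17 = -186.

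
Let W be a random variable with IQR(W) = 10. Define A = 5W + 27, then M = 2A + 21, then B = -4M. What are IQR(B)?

IQR(B) = 400

IQR(A) = |5|·10 = 50.
IQR(M) = |2|·50 = 100.
IQR(B) = |-4|·100 = 400.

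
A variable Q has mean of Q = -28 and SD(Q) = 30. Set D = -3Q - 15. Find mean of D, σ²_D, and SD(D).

mean of D = 69, σ²_D = 8100, SD(D) = 90

D = -3Q - 15 is linear with a = -3, b = -15.
mean of D = a·mean of Q + b = (-3)·(-28) + (-15) = 69.
σ²_Q = 30² = 900.
σ²_D = a²·σ²_Q = (-3)²·900 = 8100 (the additive constant -15 does not affect variance).
SD(D) = |a|·SD(Q) = |-3|·30 = 90.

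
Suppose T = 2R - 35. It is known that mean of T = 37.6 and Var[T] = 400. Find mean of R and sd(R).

mean of R = 36.3, sd(R) = 10

From T = 2R - 35: mean of T = a·mean of R + b, so mean of R = (mean of T − b)/a = (37.6 − (-35))/2 = 36.3.
sd(T) = √400 = 20.
sd(T) = |a|·sd(R), so sd(R) = 20/|2| = 10.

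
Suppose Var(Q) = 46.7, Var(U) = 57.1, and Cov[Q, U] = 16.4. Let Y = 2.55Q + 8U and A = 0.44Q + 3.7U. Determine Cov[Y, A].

By bilinearity, Cov[Y, A] = ac·Var(Q) + bd·Var(U) + (ad+bc)·Cov[Q, U], with a=2.55, b=8, c=0.44, d=3.7.
ac·Var(Q) = 2.55·0.44·46.7 = 52.3974
bd·Var(U) = 8·3.7·57.1 = 1690.16
(ad+bc)·Cov[Q, U] = (12.955)·16.4 = 212.462
Cov[Y, A] = 52.3974 + 1690.16 + 212.462 = 1955.0194.

Cov[Y, A] = 1955.0194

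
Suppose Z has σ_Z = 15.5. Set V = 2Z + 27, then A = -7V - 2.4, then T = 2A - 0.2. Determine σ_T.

σ_V = |2|·15.5 = 31.
σ_A = |-7|·31 = 217.
σ_T = |2|·217 = 434.

σ_T = 434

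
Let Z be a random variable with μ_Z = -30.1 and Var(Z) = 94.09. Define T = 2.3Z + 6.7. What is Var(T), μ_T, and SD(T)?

Var(T) = 497.7361, μ_T = -62.53, SD(T) = 22.31

T = 2.3Z + 6.7 is linear with a = 2.3, b = 6.7.
Var(T) = a²·Var(Z) = 2.3²·94.09 = 497.7361 (the additive constant 6.7 does not affect variance).
μ_T = a·μ_Z + b = 2.3·(-30.1) + 6.7 = -62.53.
SD(Z) = √94.09 = 9.7.
SD(T) = |a|·SD(Z) = |2.3|·9.7 = 22.31.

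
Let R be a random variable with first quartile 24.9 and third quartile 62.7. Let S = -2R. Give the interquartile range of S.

IQR(S) = 75.6

IQR of R = Q3 − Q1 = 62.7 − 24.9 = 37.8.
Under S = aR + b, IQR(S) = |a|·IQR(R) = |-2|·37.8 = 75.6 (shifts cancel; spread scales by |a|).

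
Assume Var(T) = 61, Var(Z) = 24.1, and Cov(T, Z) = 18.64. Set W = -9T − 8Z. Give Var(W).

Var(W) = a²·Var(T) + b²·Var(Z) + 2ab·Cov(T, Z) with a = -9, b = -8.
= (-9)²·61 + (-8)²·24.1 + 2·(-9)·(-8)·18.64
= 4941 + 1542.4 + 2684.16 = 9167.56.

Var(W) = 9167.56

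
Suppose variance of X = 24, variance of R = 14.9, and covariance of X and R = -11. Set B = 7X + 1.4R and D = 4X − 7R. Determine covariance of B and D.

By bilinearity, covariance of B and D = ac·variance of X + bd·variance of R + (ad+bc)·covariance of X and R, with a=7, b=1.4, c=4, d=-7.
ac·variance of X = 7·4·24 = 672
bd·variance of R = 1.4·(-7)·14.9 = -146.02
(ad+bc)·covariance of X and R = (-43.4)·(-11) = 477.4
covariance of B and D = 672 + (-146.02) + 477.4 = 1003.38.

covariance of B and D = 1003.38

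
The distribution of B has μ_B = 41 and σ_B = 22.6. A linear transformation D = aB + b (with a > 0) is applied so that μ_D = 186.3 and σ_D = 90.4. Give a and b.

σ_D = a·σ_B (a > 0), so a = 90.4/22.6 = 4.
μ_D = a·μ_B + b, so b = 186.3 − 4·41 = 22.3.

a = 4, b = 22.3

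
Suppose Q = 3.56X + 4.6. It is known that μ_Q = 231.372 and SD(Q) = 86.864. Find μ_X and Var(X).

μ_X = 63.7, Var(X) = 595.36

From Q = 3.56X + 4.6: μ_Q = a·μ_X + b, so μ_X = (μ_Q − b)/a = (231.372 − 4.6)/3.56 = 63.7.
Var(Q) = 86.864² = 7545.354496.
Var(Q) = a²·Var(X), so Var(X) = 7545.354496/3.56² = 595.36.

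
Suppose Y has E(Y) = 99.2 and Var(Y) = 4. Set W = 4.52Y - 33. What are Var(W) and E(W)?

W = 4.52Y - 33 is linear with a = 4.52, b = -33.
Var(W) = a²·Var(Y) = 4.52²·4 = 81.7216 (the additive constant -33 does not affect variance).
E(W) = a·E(Y) + b = 4.52·99.2 + (-33) = 415.384.

Var(W) = 81.7216, E(W) = 415.384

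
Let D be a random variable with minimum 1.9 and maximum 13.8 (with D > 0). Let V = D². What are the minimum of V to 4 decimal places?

min(V) = 3.61

D² is increasing on this domain, so min(V) comes from min(D) = 1.9: min(V) = square(1.9) = 3.61.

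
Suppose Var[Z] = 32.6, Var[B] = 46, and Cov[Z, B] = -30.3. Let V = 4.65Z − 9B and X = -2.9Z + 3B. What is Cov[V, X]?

Cov[V, X] = -2895.126

By bilinearity, Cov[V, X] = ac·Var[Z] + bd·Var[B] + (ad+bc)·Cov[Z, B], with a=4.65, b=-9, c=-2.9, d=3.
ac·Var[Z] = 4.65·(-2.9)·32.6 = -439.611
bd·Var[B] = (-9)·3·46 = -1242
(ad+bc)·Cov[Z, B] = (40.05)·(-30.3) = -1213.515
Cov[V, X] = -439.611 + (-1242) + (-1213.515) = -2895.126.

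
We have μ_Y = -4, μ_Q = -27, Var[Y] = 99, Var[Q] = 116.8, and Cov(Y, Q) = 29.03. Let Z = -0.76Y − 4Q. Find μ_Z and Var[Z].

μ_Z = 111.04, Var[Z] = 2102.4848

μ_Z = (-0.76)·μ_Y + (-4)·μ_Q = (-0.76)·(-4) + (-4)·(-27) = 111.04.
Var[Z] = a²·Var[Y] + b²·Var[Q] + 2ab·Cov(Y, Q) with a = -0.76, b = -4.
= (-0.76)²·99 + (-4)²·116.8 + 2·(-0.76)·(-4)·29.03
= 57.1824 + 1868.8 + 176.5024 = 2102.4848.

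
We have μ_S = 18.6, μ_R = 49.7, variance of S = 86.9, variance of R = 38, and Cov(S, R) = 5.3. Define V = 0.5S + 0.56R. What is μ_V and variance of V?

μ_V = 0.5·μ_S + 0.56·μ_R = 0.5·18.6 + 0.56·49.7 = 37.132.
variance of V = a²·variance of S + b²·variance of R + 2ab·Cov(S, R) with a = 0.5, b = 0.56.
= 0.5²·86.9 + 0.56²·38 + 2·0.5·0.56·5.3
= 21.725 + 11.9168 + 2.968 = 36.6098.

μ_V = 37.132, variance of V = 36.6098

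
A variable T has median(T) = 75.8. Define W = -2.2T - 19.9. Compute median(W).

median(W) = -186.66

A linear map preserves order up to sign, so median(W) = a·median(T) + b = (-2.2)·75.8 + (-19.9) = -186.66.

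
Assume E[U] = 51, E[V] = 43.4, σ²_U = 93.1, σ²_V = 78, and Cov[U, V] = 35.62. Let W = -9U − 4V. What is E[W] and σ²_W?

E[W] = (-9)·E[U] + (-4)·E[V] = (-9)·51 + (-4)·43.4 = -632.6.
σ²_W = a²·σ²_U + b²·σ²_V + 2ab·Cov[U, V] with a = -9, b = -4.
= (-9)²·93.1 + (-4)²·78 + 2·(-9)·(-4)·35.62
= 7541.1 + 1248 + 2564.64 = 11353.74.

E[W] = -632.6, σ²_W = 11353.74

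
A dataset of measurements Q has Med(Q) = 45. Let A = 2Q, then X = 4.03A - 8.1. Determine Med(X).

Med(A) = 2·45 = 90.
Med(X) = 4.03·90 + (-8.1) = 354.6.

Med(X) = 354.6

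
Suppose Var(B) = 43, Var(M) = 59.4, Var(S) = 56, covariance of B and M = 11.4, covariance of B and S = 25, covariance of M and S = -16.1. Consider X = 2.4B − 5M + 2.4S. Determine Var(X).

Var(X) = a²·Var(B) + b²·Var(M) + c²·Var(S) + 2ab·covariance of B and M + 2ac·covariance of B and S + 2bc·covariance of M and S, with a = 2.4, b = -5, c = 2.4.
= 247.68 + 1485 + 322.56 + (-273.6) + 288 + 386.4
= 2456.04.

Var(X) = 2456.04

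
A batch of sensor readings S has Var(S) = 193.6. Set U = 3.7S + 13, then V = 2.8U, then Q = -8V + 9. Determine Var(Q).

Var(Q) = 1329856.67584

Var(U) = 3.7²·193.6 = 2650.384.
Var(V) = 2.8²·2650.384 = 20779.01056.
Var(Q) = (-8)²·20779.01056 = 1329856.67584.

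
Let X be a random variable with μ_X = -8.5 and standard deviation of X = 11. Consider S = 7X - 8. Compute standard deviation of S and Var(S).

S = 7X - 8 is linear with a = 7, b = -8.
standard deviation of S = |a|·standard deviation of X = |7|·11 = 77.
Var(X) = 11² = 121.
Var(S) = a²·Var(X) = 7²·121 = 5929 (the additive constant -8 does not affect variance).

standard deviation of S = 77, Var(S) = 5929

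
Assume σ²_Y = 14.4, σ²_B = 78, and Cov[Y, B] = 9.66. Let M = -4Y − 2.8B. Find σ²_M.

σ²_M = a²·σ²_Y + b²·σ²_B + 2ab·Cov[Y, B] with a = -4, b = -2.8.
= (-4)²·14.4 + (-2.8)²·78 + 2·(-4)·(-2.8)·9.66
= 230.4 + 611.52 + 216.384 = 1058.304.

σ²_M = 1058.304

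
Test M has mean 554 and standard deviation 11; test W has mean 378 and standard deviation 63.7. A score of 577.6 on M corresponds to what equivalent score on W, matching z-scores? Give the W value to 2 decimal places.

W = 514.67

z = (577.6 − 554)/11 ≈ 2.1455.
W = 378 + z·63.7 = 378 + (577.6 − 554)·63.7/11 ≈ 514.67.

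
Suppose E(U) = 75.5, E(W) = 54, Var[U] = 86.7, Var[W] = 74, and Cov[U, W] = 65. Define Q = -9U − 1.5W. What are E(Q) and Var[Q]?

E(Q) = -760.5, Var[Q] = 8944.2

E(Q) = (-9)·E(U) + (-1.5)·E(W) = (-9)·75.5 + (-1.5)·54 = -760.5.
Var[Q] = a²·Var[U] + b²·Var[W] + 2ab·Cov[U, W] with a = -9, b = -1.5.
= (-9)²·86.7 + (-1.5)²·74 + 2·(-9)·(-1.5)·65
= 7022.7 + 166.5 + 1755 = 8944.2.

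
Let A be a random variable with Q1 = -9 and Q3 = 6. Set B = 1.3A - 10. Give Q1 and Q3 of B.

Q1(B) = -21.7, Q3(B) = -2.2

a = 1.3 > 0: Q1(B) = a·Q1(A)+b = -21.7, Q3(B) = a·Q3(A)+b = -2.2.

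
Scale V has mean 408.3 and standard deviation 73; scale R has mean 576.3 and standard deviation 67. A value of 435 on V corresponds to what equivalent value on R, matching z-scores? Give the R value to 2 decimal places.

z = (435 − 408.3)/73 ≈ 0.3658.
R = 576.3 + z·67 = 576.3 + (435 − 408.3)·67/73 ≈ 600.81.

R = 600.81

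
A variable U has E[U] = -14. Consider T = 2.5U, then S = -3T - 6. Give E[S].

E[T] = 2.5·(-14) = -35.
E[S] = (-3)·(-35) + (-6) = 99.

E[S] = 99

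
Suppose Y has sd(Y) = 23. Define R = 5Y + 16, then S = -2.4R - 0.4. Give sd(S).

sd(R) = |5|·23 = 115.
sd(S) = |-2.4|·115 = 276.

sd(S) = 276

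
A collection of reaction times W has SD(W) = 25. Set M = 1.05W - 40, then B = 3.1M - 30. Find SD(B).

SD(M) = |1.05|·25 = 26.25.
SD(B) = |3.1|·26.25 = 81.375.

SD(B) = 81.375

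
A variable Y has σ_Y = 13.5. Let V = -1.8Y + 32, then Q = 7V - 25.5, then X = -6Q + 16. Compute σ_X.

σ_V = |-1.8|·13.5 = 24.3.
σ_Q = |7|·24.3 = 170.1.
σ_X = |-6|·170.1 = 1020.6.

σ_X = 1020.6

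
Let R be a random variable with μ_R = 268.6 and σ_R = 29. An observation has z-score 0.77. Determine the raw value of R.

R = 290.93

R = μ_R + z·σ_R = 268.6 + 0.77·29 = 290.93.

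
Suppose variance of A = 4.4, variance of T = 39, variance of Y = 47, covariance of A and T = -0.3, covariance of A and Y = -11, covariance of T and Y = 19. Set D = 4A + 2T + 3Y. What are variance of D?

variance of D = 608.6

variance of D = a²·variance of A + b²·variance of T + c²·variance of Y + 2ab·covariance of A and T + 2ac·covariance of A and Y + 2bc·covariance of T and Y, with a = 4, b = 2, c = 3.
= 70.4 + 156 + 423 + (-4.8) + (-264) + 228
= 608.6.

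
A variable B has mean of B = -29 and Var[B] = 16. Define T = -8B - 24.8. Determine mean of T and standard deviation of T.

T = -8B - 24.8 is linear with a = -8, b = -24.8.
mean of T = a·mean of B + b = (-8)·(-29) + (-24.8) = 207.2.
standard deviation of B = √16 = 4.
standard deviation of T = |a|·standard deviation of B = |-8|·4 = 32.

mean of T = 207.2, standard deviation of T = 32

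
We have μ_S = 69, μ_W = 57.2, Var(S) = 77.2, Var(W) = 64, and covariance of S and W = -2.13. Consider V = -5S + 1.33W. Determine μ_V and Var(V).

μ_V = (-5)·μ_S + 1.33·μ_W = (-5)·69 + 1.33·57.2 = -268.924.
Var(V) = a²·Var(S) + b²·Var(W) + 2ab·covariance of S and W with a = -5, b = 1.33.
= (-5)²·77.2 + 1.33²·64 + 2·(-5)·1.33·(-2.13)
= 1930 + 113.2096 + 28.329 = 2071.5386.

μ_V = -268.924, Var(V) = 2071.5386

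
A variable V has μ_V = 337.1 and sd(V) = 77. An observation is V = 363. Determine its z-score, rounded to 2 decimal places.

z = (V − μ_V) / sd(V) = (363 − 337.1) / 77 ≈ 0.34.

z = 0.34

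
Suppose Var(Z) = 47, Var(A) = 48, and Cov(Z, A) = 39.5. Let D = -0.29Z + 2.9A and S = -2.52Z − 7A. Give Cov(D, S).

Cov(D, S) = -1148.5334

By bilinearity, Cov(D, S) = ac·Var(Z) + bd·Var(A) + (ad+bc)·Cov(Z, A), with a=-0.29, b=2.9, c=-2.52, d=-7.
ac·Var(Z) = (-0.29)·(-2.52)·47 = 34.3476
bd·Var(A) = 2.9·(-7)·48 = -974.4
(ad+bc)·Cov(Z, A) = (-5.278)·39.5 = -208.481
Cov(D, S) = 34.3476 + (-974.4) + (-208.481) = -1148.5334.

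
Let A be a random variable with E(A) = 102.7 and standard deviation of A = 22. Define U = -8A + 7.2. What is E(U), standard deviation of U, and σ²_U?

U = -8A + 7.2 is linear with a = -8, b = 7.2.
E(U) = a·E(A) + b = (-8)·102.7 + 7.2 = -814.4.
standard deviation of U = |a|·standard deviation of A = |-8|·22 = 176.
σ²_A = 22² = 484.
σ²_U = a²·σ²_A = (-8)²·484 = 30976 (the additive constant 7.2 does not affect variance).

E(U) = -814.4, standard deviation of U = 176, σ²_U = 30976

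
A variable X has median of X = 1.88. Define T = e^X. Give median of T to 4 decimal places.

e^X is monotone on this domain, so median of T = exp(1.88) ≈ 6.5535.

median of T = 6.5535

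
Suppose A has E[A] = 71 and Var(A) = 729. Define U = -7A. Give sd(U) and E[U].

U = -7A is linear with a = -7, b = 0.
sd(A) = √729 = 27.
sd(U) = |a|·sd(A) = |-7|·27 = 189.
E[U] = a·E[A] + b = (-7)·71 = -497.

sd(U) = 189, E[U] = -497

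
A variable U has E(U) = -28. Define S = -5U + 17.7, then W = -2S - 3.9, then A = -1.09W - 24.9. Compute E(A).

E(S) = (-5)·(-28) + 17.7 = 157.7.
E(W) = (-2)·157.7 + (-3.9) = -319.3.
E(A) = (-1.09)·(-319.3) + (-24.9) = 323.137.

E(A) = 323.137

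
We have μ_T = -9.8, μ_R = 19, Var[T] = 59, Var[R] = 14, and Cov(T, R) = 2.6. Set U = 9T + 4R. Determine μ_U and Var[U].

μ_U = 9·μ_T + 4·μ_R = 9·(-9.8) + 4·19 = -12.2.
Var[U] = a²·Var[T] + b²·Var[R] + 2ab·Cov(T, R) with a = 9, b = 4.
= 9²·59 + 4²·14 + 2·9·4·2.6
= 4779 + 224 + 187.2 = 5190.2.

μ_U = -12.2, Var[U] = 5190.2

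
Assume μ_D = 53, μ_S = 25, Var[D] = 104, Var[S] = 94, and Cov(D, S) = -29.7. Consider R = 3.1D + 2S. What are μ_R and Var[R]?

μ_R = 3.1·μ_D + 2·μ_S = 3.1·53 + 2·25 = 214.3.
Var[R] = a²·Var[D] + b²·Var[S] + 2ab·Cov(D, S) with a = 3.1, b = 2.
= 3.1²·104 + 2²·94 + 2·3.1·2·(-29.7)
= 999.44 + 376 + (-368.28) = 1007.16.

μ_R = 214.3, Var[R] = 1007.16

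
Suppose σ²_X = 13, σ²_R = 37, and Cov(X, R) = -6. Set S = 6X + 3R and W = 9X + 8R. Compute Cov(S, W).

By bilinearity, Cov(S, W) = ac·σ²_X + bd·σ²_R + (ad+bc)·Cov(X, R), with a=6, b=3, c=9, d=8.
ac·σ²_X = 6·9·13 = 702
bd·σ²_R = 3·8·37 = 888
(ad+bc)·Cov(X, R) = (75)·(-6) = -450
Cov(S, W) = 702 + 888 + (-450) = 1140.

Cov(S, W) = 1140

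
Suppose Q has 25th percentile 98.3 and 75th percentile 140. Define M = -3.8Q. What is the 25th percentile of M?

25th percentile of M = -532

Since a = -3.8 < 0 the transformation is decreasing, reversing order: the 25th percentile of M corresponds to the 75th percentile of Q.
So P_{25}(M) = a·P_{75}(Q) + b = (-3.8)·140 = -532.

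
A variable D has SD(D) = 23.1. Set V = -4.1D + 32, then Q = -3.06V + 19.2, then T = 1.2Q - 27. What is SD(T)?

SD(V) = |-4.1|·23.1 = 94.71.
SD(Q) = |-3.06|·94.71 = 289.8126.
SD(T) = |1.2|·289.8126 = 347.77512.

SD(T) = 347.77512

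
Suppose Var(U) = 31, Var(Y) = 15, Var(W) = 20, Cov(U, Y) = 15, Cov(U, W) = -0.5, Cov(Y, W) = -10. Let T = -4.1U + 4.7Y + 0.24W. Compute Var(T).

Var(T) = a²·Var(U) + b²·Var(Y) + c²·Var(W) + 2ab·Cov(U, Y) + 2ac·Cov(U, W) + 2bc·Cov(Y, W), with a = -4.1, b = 4.7, c = 0.24.
= 521.11 + 331.35 + 1.152 + (-578.1) + 0.984 + (-22.56)
= 253.936.

Var(T) = 253.936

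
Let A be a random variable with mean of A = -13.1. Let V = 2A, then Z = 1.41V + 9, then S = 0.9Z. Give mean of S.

mean of S = -25.1478

mean of V = 2·(-13.1) = -26.2.
mean of Z = 1.41·(-26.2) + 9 = -27.942.
mean of S = 0.9·(-27.942) = -25.1478.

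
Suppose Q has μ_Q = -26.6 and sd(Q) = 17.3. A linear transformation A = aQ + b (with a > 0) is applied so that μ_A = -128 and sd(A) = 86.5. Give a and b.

sd(A) = a·sd(Q) (a > 0), so a = 86.5/17.3 = 5.
μ_A = a·μ_Q + b, so b = -128 − 5·(-26.6) = 5.

a = 5, b = 5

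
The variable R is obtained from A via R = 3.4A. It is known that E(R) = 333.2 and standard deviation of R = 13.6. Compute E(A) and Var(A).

From R = 3.4A: E(R) = a·E(A) + b, so E(A) = (E(R) − b)/a = (333.2 − 0)/3.4 = 98.
Var(R) = 13.6² = 184.96.
Var(R) = a²·Var(A), so Var(A) = 184.96/3.4² = 16.

E(A) = 98, Var(A) = 16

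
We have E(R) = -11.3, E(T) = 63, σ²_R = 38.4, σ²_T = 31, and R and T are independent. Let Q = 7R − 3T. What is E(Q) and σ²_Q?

E(Q) = -268.1, σ²_Q = 2160.6

E(Q) = 7·E(R) + (-3)·E(T) = 7·(-11.3) + (-3)·63 = -268.1.
σ²_Q = a²·σ²_R + b²·σ²_T + 2ab·covariance of R and T with a = 7, b = -3.
Independence gives covariance of R and T = 0.
= 7²·38.4 + (-3)²·31 + 2·7·(-3)·0
= 1881.6 + 279 + 0 = 2160.6.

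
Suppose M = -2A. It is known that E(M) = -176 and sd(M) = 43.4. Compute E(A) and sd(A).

E(A) = 88, sd(A) = 21.7

From M = -2A: E(M) = a·E(A) + b, so E(A) = (E(M) − b)/a = (-176 − 0)/(-2) = 88.
sd(M) = |a|·sd(A), so sd(A) = 43.4/|-2| = 21.7.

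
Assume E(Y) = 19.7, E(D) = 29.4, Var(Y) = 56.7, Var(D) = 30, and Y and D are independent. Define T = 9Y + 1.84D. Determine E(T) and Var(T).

E(T) = 9·E(Y) + 1.84·E(D) = 9·19.7 + 1.84·29.4 = 231.396.
Var(T) = a²·Var(Y) + b²·Var(D) + 2ab·Cov[Y, D] with a = 9, b = 1.84.
Independence gives Cov[Y, D] = 0.
= 9²·56.7 + 1.84²·30 + 2·9·1.84·0
= 4592.7 + 101.568 + 0 = 4694.268.

E(T) = 231.396, Var(T) = 4694.268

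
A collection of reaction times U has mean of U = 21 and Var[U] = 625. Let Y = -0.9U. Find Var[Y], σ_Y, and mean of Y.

Var[Y] = 506.25, σ_Y = 22.5, mean of Y = -18.9

Y = -0.9U is linear with a = -0.9, b = 0.
Var[Y] = a²·Var[U] = (-0.9)²·625 = 506.25.
σ_U = √625 = 25.
σ_Y = |a|·σ_U = |-0.9|·25 = 22.5.
mean of Y = a·mean of U + b = (-0.9)·21 = -18.9.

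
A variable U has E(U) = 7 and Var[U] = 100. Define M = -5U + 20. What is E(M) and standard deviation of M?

E(M) = -15, standard deviation of M = 50

M = -5U + 20 is linear with a = -5, b = 20.
E(M) = a·E(U) + b = (-5)·7 + 20 = -15.
standard deviation of U = √100 = 10.
standard deviation of M = |a|·standard deviation of U = |-5|·10 = 50.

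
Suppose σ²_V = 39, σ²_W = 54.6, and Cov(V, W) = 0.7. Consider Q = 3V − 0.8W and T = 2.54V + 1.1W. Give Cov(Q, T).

Cov(Q, T) = 250.0196

By bilinearity, Cov(Q, T) = ac·σ²_V + bd·σ²_W + (ad+bc)·Cov(V, W), with a=3, b=-0.8, c=2.54, d=1.1.
ac·σ²_V = 3·2.54·39 = 297.18
bd·σ²_W = (-0.8)·1.1·54.6 = -48.048
(ad+bc)·Cov(V, W) = (1.268)·0.7 = 0.8876
Cov(Q, T) = 297.18 + (-48.048) + 0.8876 = 250.0196.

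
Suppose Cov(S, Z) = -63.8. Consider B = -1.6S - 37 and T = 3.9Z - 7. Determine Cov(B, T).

Cov(B, T) = 398.112

Cov(B, T) = a·c·Cov(S, Z) = (-1.6)·3.9·(-63.8) = 398.112. Additive constants drop out.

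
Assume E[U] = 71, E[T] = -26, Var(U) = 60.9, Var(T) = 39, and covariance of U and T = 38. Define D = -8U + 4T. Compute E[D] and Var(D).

E[D] = (-8)·E[U] + 4·E[T] = (-8)·71 + 4·(-26) = -672.
Var(D) = a²·Var(U) + b²·Var(T) + 2ab·covariance of U and T with a = -8, b = 4.
= (-8)²·60.9 + 4²·39 + 2·(-8)·4·38
= 3897.6 + 624 + (-2432) = 2089.6.

E[D] = -672, Var(D) = 2089.6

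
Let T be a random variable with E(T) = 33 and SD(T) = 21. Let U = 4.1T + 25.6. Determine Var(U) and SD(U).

Var(U) = 7413.21, SD(U) = 86.1

U = 4.1T + 25.6 is linear with a = 4.1, b = 25.6.
Var(T) = 21² = 441.
Var(U) = a²·Var(T) = 4.1²·441 = 7413.21 (the additive constant 25.6 does not affect variance).
SD(U) = |a|·SD(T) = |4.1|·21 = 86.1.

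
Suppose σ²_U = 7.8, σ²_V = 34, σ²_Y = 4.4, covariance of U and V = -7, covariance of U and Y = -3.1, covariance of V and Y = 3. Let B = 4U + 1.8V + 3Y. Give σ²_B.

σ²_B = 131.76

σ²_B = a²·σ²_U + b²·σ²_V + c²·σ²_Y + 2ab·covariance of U and V + 2ac·covariance of U and Y + 2bc·covariance of V and Y, with a = 4, b = 1.8, c = 3.
= 124.8 + 110.16 + 39.6 + (-100.8) + (-74.4) + 32.4
= 131.76.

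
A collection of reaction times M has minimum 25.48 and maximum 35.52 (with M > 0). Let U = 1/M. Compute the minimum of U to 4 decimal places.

min(U) = 0.0282

1/M is decreasing on this domain, so min(U) comes from max(M) = 35.52: min(U) = 1/(35.52) ≈ 0.0282.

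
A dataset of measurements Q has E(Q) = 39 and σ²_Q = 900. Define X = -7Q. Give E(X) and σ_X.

X = -7Q is linear with a = -7, b = 0.
E(X) = a·E(Q) + b = (-7)·39 = -273.
σ_Q = √900 = 30.
σ_X = |a|·σ_Q = |-7|·30 = 210.

E(X) = -273, σ_X = 210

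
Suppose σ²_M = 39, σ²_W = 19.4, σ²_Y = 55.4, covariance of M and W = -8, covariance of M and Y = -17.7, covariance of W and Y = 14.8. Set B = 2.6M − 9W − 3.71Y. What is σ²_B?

σ²_B = a²·σ²_M + b²·σ²_W + c²·σ²_Y + 2ab·covariance of M and W + 2ac·covariance of M and Y + 2bc·covariance of W and Y, with a = 2.6, b = -9, c = -3.71.
= 263.64 + 1571.4 + 762.53114 + 374.4 + 341.4684 + 988.344
= 4301.78354.

σ²_B = 4301.78354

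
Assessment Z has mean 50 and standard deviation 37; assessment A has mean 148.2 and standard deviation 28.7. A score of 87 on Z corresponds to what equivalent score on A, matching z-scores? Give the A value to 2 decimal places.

A = 176.90

z = (87 − 50)/37 = 1.
A = 148.2 + z·28.7 = 148.2 + (87 − 50)·28.7/37 = 176.90.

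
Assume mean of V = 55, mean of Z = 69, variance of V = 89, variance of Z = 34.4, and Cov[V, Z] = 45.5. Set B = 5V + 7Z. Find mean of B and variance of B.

mean of B = 758, variance of B = 7095.6

mean of B = 5·mean of V + 7·mean of Z = 5·55 + 7·69 = 758.
variance of B = a²·variance of V + b²·variance of Z + 2ab·Cov[V, Z] with a = 5, b = 7.
= 5²·89 + 7²·34.4 + 2·5·7·45.5
= 2225 + 1685.6 + 3185 = 7095.6.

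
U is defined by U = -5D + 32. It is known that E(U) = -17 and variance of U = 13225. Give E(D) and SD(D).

E(D) = 9.8, SD(D) = 23

From U = -5D + 32: E(U) = a·E(D) + b, so E(D) = (E(U) − b)/a = (-17 − 32)/(-5) = 9.8.
SD(U) = √13225 = 115.
SD(U) = |a|·SD(D), so SD(D) = 115/|-5| = 23.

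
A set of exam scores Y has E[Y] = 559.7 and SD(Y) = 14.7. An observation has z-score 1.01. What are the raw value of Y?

Y = E[Y] + z·SD(Y) = 559.7 + 1.01·14.7 = 574.547.

Y = 574.547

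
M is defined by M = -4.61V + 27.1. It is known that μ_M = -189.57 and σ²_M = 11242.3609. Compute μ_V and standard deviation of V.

From M = -4.61V + 27.1: μ_M = a·μ_V + b, so μ_V = (μ_M − b)/a = (-189.57 − 27.1)/(-4.61) = 47.
standard deviation of M = √11242.3609 = 106.03.
standard deviation of M = |a|·standard deviation of V, so standard deviation of V = 106.03/|-4.61| = 23.

μ_V = 47, standard deviation of V = 23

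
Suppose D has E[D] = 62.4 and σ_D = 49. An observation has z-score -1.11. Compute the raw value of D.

D = 8.01

D = E[D] + z·σ_D = 62.4 + (-1.11)·49 = 8.01.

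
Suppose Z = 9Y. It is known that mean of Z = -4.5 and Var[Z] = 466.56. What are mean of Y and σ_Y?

mean of Y = -0.5, σ_Y = 2.4

From Z = 9Y: mean of Z = a·mean of Y + b, so mean of Y = (mean of Z − b)/a = (-4.5 − 0)/9 = -0.5.
σ_Z = √466.56 = 21.6.
σ_Z = |a|·σ_Y, so σ_Y = 21.6/|9| = 2.4.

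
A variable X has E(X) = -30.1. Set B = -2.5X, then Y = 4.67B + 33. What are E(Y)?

E(Y) = 384.4175

E(B) = (-2.5)·(-30.1) = 75.25.
E(Y) = 4.67·75.25 + 33 = 384.4175.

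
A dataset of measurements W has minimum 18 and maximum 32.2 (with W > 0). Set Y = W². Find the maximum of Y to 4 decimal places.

max(Y) = 1036.84

W² is increasing on this domain, so max(Y) comes from max(W) = 32.2: max(Y) = square(32.2) = 1036.84.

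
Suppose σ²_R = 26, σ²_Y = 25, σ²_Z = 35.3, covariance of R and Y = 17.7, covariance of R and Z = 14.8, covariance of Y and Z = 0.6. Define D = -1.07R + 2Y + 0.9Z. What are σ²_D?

σ²_D = 56.2596

σ²_D = a²·σ²_R + b²·σ²_Y + c²·σ²_Z + 2ab·covariance of R and Y + 2ac·covariance of R and Z + 2bc·covariance of Y and Z, with a = -1.07, b = 2, c = 0.9.
= 29.7674 + 100 + 28.593 + (-75.756) + (-28.5048) + 2.16
= 56.2596.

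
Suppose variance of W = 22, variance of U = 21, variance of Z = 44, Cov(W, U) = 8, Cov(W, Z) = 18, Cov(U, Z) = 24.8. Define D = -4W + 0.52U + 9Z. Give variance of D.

variance of D = 2824.5264

variance of D = a²·variance of W + b²·variance of U + c²·variance of Z + 2ab·Cov(W, U) + 2ac·Cov(W, Z) + 2bc·Cov(U, Z), with a = -4, b = 0.52, c = 9.
= 352 + 5.6784 + 3564 + (-33.28) + (-1296) + 232.128
= 2824.5264.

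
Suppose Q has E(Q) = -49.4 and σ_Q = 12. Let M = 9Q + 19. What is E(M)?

M = 9Q + 19 is linear with a = 9, b = 19.
E(M) = a·E(Q) + b = 9·(-49.4) + 19 = -425.6.

E(M) = -425.6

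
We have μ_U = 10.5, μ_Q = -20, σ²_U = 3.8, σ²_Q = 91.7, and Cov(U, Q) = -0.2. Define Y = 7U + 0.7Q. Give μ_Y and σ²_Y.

μ_Y = 7·μ_U + 0.7·μ_Q = 7·10.5 + 0.7·(-20) = 59.5.
σ²_Y = a²·σ²_U + b²·σ²_Q + 2ab·Cov(U, Q) with a = 7, b = 0.7.
= 7²·3.8 + 0.7²·91.7 + 2·7·0.7·(-0.2)
= 186.2 + 44.933 + (-1.96) = 229.173.

μ_Y = 59.5, σ²_Y = 229.173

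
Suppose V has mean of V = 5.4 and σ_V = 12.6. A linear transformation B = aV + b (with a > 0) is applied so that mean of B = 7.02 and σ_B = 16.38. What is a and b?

σ_B = a·σ_V (a > 0), so a = 16.38/12.6 = 1.3.
mean of B = a·mean of V + b, so b = 7.02 − 1.3·5.4 = 0.

a = 1.3, b = 0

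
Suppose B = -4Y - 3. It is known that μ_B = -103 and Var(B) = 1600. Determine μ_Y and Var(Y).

From B = -4Y - 3: μ_B = a·μ_Y + b, so μ_Y = (μ_B − b)/a = (-103 − (-3))/(-4) = 25.
Var(B) = a²·Var(Y), so Var(Y) = 1600/(-4)² = 100.

μ_Y = 25, Var(Y) = 100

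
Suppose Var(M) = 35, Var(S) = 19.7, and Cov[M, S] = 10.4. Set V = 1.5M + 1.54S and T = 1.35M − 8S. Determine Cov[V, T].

Cov[V, T] = -275.0074

By bilinearity, Cov[V, T] = ac·Var(M) + bd·Var(S) + (ad+bc)·Cov[M, S], with a=1.5, b=1.54, c=1.35, d=-8.
ac·Var(M) = 1.5·1.35·35 = 70.875
bd·Var(S) = 1.54·(-8)·19.7 = -242.704
(ad+bc)·Cov[M, S] = (-9.921)·10.4 = -103.1784
Cov[V, T] = 70.875 + (-242.704) + (-103.1784) = -275.0074.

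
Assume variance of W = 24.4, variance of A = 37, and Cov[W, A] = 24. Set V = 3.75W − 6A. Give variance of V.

variance of V = 595.125

variance of V = a²·variance of W + b²·variance of A + 2ab·Cov[W, A] with a = 3.75, b = -6.
= 3.75²·24.4 + (-6)²·37 + 2·3.75·(-6)·24
= 343.125 + 1332 + (-1080) = 595.125.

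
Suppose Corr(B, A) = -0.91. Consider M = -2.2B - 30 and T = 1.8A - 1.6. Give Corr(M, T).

Linear rescalings preserve |correlation|; the slopes -2.2 and 1.8 have opposite signs, so the correlation flips sign: Corr(M, T) = −Corr(B, A) = 0.91.

Corr(M, T) = 0.91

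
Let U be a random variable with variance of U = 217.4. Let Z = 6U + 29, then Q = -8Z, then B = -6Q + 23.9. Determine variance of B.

variance of Z = 6²·217.4 = 7826.4.
variance of Q = (-8)²·7826.4 = 500889.6.
variance of B = (-6)²·500889.6 = 18032025.6.

variance of B = 18032025.6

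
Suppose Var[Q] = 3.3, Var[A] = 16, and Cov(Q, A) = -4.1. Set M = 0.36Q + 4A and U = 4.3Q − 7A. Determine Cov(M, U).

Cov(M, U) = -503.0796

By bilinearity, Cov(M, U) = ac·Var[Q] + bd·Var[A] + (ad+bc)·Cov(Q, A), with a=0.36, b=4, c=4.3, d=-7.
ac·Var[Q] = 0.36·4.3·3.3 = 5.1084
bd·Var[A] = 4·(-7)·16 = -448
(ad+bc)·Cov(Q, A) = (14.68)·(-4.1) = -60.188
Cov(M, U) = 5.1084 + (-448) + (-60.188) = -503.0796.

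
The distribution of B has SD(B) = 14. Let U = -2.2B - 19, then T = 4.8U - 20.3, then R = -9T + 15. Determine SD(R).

SD(R) = 1330.56

SD(U) = |-2.2|·14 = 30.8.
SD(T) = |4.8|·30.8 = 147.84.
SD(R) = |-9|·147.84 = 1330.56.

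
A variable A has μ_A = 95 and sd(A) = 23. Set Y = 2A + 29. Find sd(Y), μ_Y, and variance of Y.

Y = 2A + 29 is linear with a = 2, b = 29.
sd(Y) = |a|·sd(A) = |2|·23 = 46.
μ_Y = a·μ_A + b = 2·95 + 29 = 219.
variance of A = 23² = 529.
variance of Y = a²·variance of A = 2²·529 = 2116 (the additive constant 29 does not affect variance).

sd(Y) = 46, μ_Y = 219, variance of Y = 2116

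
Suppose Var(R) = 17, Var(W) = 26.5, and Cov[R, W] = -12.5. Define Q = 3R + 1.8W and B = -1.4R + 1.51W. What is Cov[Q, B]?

By bilinearity, Cov[Q, B] = ac·Var(R) + bd·Var(W) + (ad+bc)·Cov[R, W], with a=3, b=1.8, c=-1.4, d=1.51.
ac·Var(R) = 3·(-1.4)·17 = -71.4
bd·Var(W) = 1.8·1.51·26.5 = 72.027
(ad+bc)·Cov[R, W] = (2.01)·(-12.5) = -25.125
Cov[Q, B] = -71.4 + 72.027 + (-25.125) = -24.498.

Cov[Q, B] = -24.498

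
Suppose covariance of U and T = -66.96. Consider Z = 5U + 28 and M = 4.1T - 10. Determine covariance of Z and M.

covariance of Z and M = a·c·covariance of U and T = 5·4.1·(-66.96) = -1372.68. Additive constants drop out.

covariance of Z and M = -1372.68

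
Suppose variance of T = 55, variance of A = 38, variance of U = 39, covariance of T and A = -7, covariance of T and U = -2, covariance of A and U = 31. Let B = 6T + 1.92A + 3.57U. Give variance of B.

variance of B = 2795.1471

variance of B = a²·variance of T + b²·variance of A + c²·variance of U + 2ab·covariance of T and A + 2ac·covariance of T and U + 2bc·covariance of A and U, with a = 6, b = 1.92, c = 3.57.
= 1980 + 140.0832 + 497.0511 + (-161.28) + (-85.68) + 424.9728
= 2795.1471.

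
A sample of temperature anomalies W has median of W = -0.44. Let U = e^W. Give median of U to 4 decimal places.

e^W is monotone on this domain, so median of U = exp(-0.44) ≈ 0.644.

median of U = 0.644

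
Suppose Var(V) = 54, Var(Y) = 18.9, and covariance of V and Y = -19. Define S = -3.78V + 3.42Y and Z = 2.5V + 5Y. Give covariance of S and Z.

covariance of S and Z = 9.54

By bilinearity, covariance of S and Z = ac·Var(V) + bd·Var(Y) + (ad+bc)·covariance of V and Y, with a=-3.78, b=3.42, c=2.5, d=5.
ac·Var(V) = (-3.78)·2.5·54 = -510.3
bd·Var(Y) = 3.42·5·18.9 = 323.19
(ad+bc)·covariance of V and Y = (-10.35)·(-19) = 196.65
covariance of S and Z = -510.3 + 323.19 + 196.65 = 9.54.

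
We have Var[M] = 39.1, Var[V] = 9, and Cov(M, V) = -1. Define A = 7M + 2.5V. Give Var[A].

Var[A] = a²·Var[M] + b²·Var[V] + 2ab·Cov(M, V) with a = 7, b = 2.5.
= 7²·39.1 + 2.5²·9 + 2·7·2.5·(-1)
= 1915.9 + 56.25 + (-35) = 1937.15.

Var[A] = 1937.15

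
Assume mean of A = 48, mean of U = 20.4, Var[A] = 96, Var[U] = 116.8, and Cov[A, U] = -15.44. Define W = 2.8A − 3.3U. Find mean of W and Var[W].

mean of W = 67.08, Var[W] = 2309.9232

mean of W = 2.8·mean of A + (-3.3)·mean of U = 2.8·48 + (-3.3)·20.4 = 67.08.
Var[W] = a²·Var[A] + b²·Var[U] + 2ab·Cov[A, U] with a = 2.8, b = -3.3.
= 2.8²·96 + (-3.3)²·116.8 + 2·2.8·(-3.3)·(-15.44)
= 752.64 + 1271.952 + 285.3312 = 2309.9232.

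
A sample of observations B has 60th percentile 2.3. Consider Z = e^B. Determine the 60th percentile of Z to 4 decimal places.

e^B is increasing, so P_{60}(Z) = g(P_{60}(B)) ≈ 9.9742.

60th percentile of Z = 9.9742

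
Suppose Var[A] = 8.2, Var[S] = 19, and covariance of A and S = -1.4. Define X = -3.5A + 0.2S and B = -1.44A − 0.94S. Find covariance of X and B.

covariance of X and B = 33.5532

By bilinearity, covariance of X and B = ac·Var[A] + bd·Var[S] + (ad+bc)·covariance of A and S, with a=-3.5, b=0.2, c=-1.44, d=-0.94.
ac·Var[A] = (-3.5)·(-1.44)·8.2 = 41.328
bd·Var[S] = 0.2·(-0.94)·19 = -3.572
(ad+bc)·covariance of A and S = (3.002)·(-1.4) = -4.2028
covariance of X and B = 41.328 + (-3.572) + (-4.2028) = 33.5532.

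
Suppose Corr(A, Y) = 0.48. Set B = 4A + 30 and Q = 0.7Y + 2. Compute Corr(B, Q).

Corr(B, Q) = 0.48

Linear rescalings preserve correlation up to sign; here the slopes 4 and 0.7 have the same sign, so Corr(B, Q) = Corr(A, Y) = 0.48.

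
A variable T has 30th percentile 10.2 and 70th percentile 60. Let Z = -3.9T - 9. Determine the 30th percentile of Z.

Since a = -3.9 < 0 the transformation is decreasing, reversing order: the 30th percentile of Z corresponds to the 70th percentile of T.
So P_{30}(Z) = a·P_{70}(T) + b = (-3.9)·60 + (-9) = -243.

30th percentile of Z = -243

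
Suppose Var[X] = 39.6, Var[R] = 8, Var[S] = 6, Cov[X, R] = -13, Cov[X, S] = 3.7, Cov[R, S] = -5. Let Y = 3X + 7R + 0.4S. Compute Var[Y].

Var[Y] = a²·Var[X] + b²·Var[R] + c²·Var[S] + 2ab·Cov[X, R] + 2ac·Cov[X, S] + 2bc·Cov[R, S], with a = 3, b = 7, c = 0.4.
= 356.4 + 392 + 0.96 + (-546) + 8.88 + (-28)
= 184.24.

Var[Y] = 184.24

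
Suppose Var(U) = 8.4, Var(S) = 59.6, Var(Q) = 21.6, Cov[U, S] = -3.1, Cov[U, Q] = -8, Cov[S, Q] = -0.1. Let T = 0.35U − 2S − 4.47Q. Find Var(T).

Var(T) = a²·Var(U) + b²·Var(S) + c²·Var(Q) + 2ab·Cov[U, S] + 2ac·Cov[U, Q] + 2bc·Cov[S, Q], with a = 0.35, b = -2, c = -4.47.
= 1.029 + 238.4 + 431.58744 + 4.34 + 25.032 + (-1.788)
= 698.60044.

Var(T) = 698.60044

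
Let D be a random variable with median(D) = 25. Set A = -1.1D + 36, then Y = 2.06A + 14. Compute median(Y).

median(A) = (-1.1)·25 + 36 = 8.5.
median(Y) = 2.06·8.5 + 14 = 31.51.

median(Y) = 31.51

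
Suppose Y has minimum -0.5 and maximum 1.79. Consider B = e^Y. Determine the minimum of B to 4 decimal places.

min(B) = 0.6065

e^Y is increasing on this domain, so min(B) comes from min(Y) = -0.5: min(B) = exp(-0.5) ≈ 0.6065.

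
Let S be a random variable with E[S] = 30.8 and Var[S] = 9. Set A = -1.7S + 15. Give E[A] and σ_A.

E[A] = -37.36, σ_A = 5.1

A = -1.7S + 15 is linear with a = -1.7, b = 15.
E[A] = a·E[S] + b = (-1.7)·30.8 + 15 = -37.36.
σ_S = √9 = 3.
σ_A = |a|·σ_S = |-1.7|·3 = 5.1.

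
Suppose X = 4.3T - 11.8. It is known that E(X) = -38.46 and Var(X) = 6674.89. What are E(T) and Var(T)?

From X = 4.3T - 11.8: E(X) = a·E(T) + b, so E(T) = (E(X) − b)/a = (-38.46 − (-11.8))/4.3 = -6.2.
Var(X) = a²·Var(T), so Var(T) = 6674.89/4.3² = 361.

E(T) = -6.2, Var(T) = 361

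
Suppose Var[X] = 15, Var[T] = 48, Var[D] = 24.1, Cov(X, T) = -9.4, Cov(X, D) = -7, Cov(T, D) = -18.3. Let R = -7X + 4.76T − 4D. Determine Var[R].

Var[R] = 3139.4448

Var[R] = a²·Var[X] + b²·Var[T] + c²·Var[D] + 2ab·Cov(X, T) + 2ac·Cov(X, D) + 2bc·Cov(T, D), with a = -7, b = 4.76, c = -4.
= 735 + 1087.5648 + 385.6 + 626.416 + (-392) + 696.864
= 3139.4448.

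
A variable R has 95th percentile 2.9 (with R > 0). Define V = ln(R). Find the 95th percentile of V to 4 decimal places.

ln(R) is increasing, so P_{95}(V) = g(P_{95}(R)) ≈ 1.0647.

95th percentile of V = 1.0647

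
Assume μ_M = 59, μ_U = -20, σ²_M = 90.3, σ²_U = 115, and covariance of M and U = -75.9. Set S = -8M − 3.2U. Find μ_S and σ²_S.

μ_S = -408, σ²_S = 3070.72

μ_S = (-8)·μ_M + (-3.2)·μ_U = (-8)·59 + (-3.2)·(-20) = -408.
σ²_S = a²·σ²_M + b²·σ²_U + 2ab·covariance of M and U with a = -8, b = -3.2.
= (-8)²·90.3 + (-3.2)²·115 + 2·(-8)·(-3.2)·(-75.9)
= 5779.2 + 1177.6 + (-3886.08) = 3070.72.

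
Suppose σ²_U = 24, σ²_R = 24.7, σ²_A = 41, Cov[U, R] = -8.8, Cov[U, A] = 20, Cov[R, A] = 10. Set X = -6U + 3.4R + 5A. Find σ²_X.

σ²_X = 1673.572

σ²_X = a²·σ²_U + b²·σ²_R + c²·σ²_A + 2ab·Cov[U, R] + 2ac·Cov[U, A] + 2bc·Cov[R, A], with a = -6, b = 3.4, c = 5.
= 864 + 285.532 + 1025 + 359.04 + (-1200) + 340
= 1673.572.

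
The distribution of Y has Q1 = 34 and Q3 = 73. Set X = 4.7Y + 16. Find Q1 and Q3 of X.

a = 4.7 > 0: Q1(X) = a·Q1(Y)+b = 175.8, Q3(X) = a·Q3(Y)+b = 359.1.

Q1(X) = 175.8, Q3(X) = 359.1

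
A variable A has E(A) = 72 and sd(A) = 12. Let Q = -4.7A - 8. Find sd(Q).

Q = -4.7A - 8 is linear with a = -4.7, b = -8.
sd(Q) = |a|·sd(A) = |-4.7|·12 = 56.4.

sd(Q) = 56.4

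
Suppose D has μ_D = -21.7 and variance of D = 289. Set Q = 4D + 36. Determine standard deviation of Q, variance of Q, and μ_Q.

standard deviation of Q = 68, variance of Q = 4624, μ_Q = -50.8

Q = 4D + 36 is linear with a = 4, b = 36.
standard deviation of D = √289 = 17.
standard deviation of Q = |a|·standard deviation of D = |4|·17 = 68.
variance of Q = a²·variance of D = 4²·289 = 4624 (the additive constant 36 does not affect variance).
μ_Q = a·μ_D + b = 4·(-21.7) + 36 = -50.8.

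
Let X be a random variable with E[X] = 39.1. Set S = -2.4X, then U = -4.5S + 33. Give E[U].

E[S] = (-2.4)·39.1 = -93.84.
E[U] = (-4.5)·(-93.84) + 33 = 455.28.

E[U] = 455.28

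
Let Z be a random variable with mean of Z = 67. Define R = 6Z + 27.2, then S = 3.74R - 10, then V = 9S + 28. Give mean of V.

mean of V = 14384.872

mean of R = 6·67 + 27.2 = 429.2.
mean of S = 3.74·429.2 + (-10) = 1595.208.
mean of V = 9·1595.208 + 28 = 14384.872.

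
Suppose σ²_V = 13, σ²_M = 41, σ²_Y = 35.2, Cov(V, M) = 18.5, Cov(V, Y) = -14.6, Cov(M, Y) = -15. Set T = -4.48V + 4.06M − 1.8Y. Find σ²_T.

σ²_T = 361.5764

σ²_T = a²·σ²_V + b²·σ²_M + c²·σ²_Y + 2ab·Cov(V, M) + 2ac·Cov(V, Y) + 2bc·Cov(M, Y), with a = -4.48, b = 4.06, c = -1.8.
= 260.9152 + 675.8276 + 114.048 + (-672.9856) + (-235.4688) + 219.24
= 361.5764.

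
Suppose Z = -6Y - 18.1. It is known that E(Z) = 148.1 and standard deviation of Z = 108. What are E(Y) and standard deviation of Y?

E(Y) = -27.7, standard deviation of Y = 18

From Z = -6Y - 18.1: E(Z) = a·E(Y) + b, so E(Y) = (E(Z) − b)/a = (148.1 − (-18.1))/(-6) = -27.7.
standard deviation of Z = |a|·standard deviation of Y, so standard deviation of Y = 108/|-6| = 18.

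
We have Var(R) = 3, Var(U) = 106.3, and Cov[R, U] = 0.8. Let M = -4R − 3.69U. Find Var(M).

Var(M) = a²·Var(R) + b²·Var(U) + 2ab·Cov[R, U] with a = -4, b = -3.69.
= (-4)²·3 + (-3.69)²·106.3 + 2·(-4)·(-3.69)·0.8
= 48 + 1447.39143 + 23.616 = 1519.00743.

Var(M) = 1519.00743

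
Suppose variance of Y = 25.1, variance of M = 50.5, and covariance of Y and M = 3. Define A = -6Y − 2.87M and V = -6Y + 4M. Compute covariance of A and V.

By bilinearity, covariance of A and V = ac·variance of Y + bd·variance of M + (ad+bc)·covariance of Y and M, with a=-6, b=-2.87, c=-6, d=4.
ac·variance of Y = (-6)·(-6)·25.1 = 903.6
bd·variance of M = (-2.87)·4·50.5 = -579.74
(ad+bc)·covariance of Y and M = (-6.78)·3 = -20.34
covariance of A and V = 903.6 + (-579.74) + (-20.34) = 303.52.

covariance of A and V = 303.52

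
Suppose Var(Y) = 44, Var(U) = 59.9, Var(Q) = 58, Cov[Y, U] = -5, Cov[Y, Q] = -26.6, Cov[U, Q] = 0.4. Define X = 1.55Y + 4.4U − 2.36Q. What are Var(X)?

Var(X) = a²·Var(Y) + b²·Var(U) + c²·Var(Q) + 2ab·Cov[Y, U] + 2ac·Cov[Y, Q] + 2bc·Cov[U, Q], with a = 1.55, b = 4.4, c = -2.36.
= 105.71 + 1159.664 + 323.0368 + (-68.2) + 194.6056 + (-8.3072)
= 1706.5092.

Var(X) = 1706.5092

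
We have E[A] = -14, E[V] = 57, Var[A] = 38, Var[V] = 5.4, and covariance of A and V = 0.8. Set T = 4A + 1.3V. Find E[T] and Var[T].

E[T] = 18.1, Var[T] = 625.446

E[T] = 4·E[A] + 1.3·E[V] = 4·(-14) + 1.3·57 = 18.1.
Var[T] = a²·Var[A] + b²·Var[V] + 2ab·covariance of A and V with a = 4, b = 1.3.
= 4²·38 + 1.3²·5.4 + 2·4·1.3·0.8
= 608 + 9.126 + 8.32 = 625.446.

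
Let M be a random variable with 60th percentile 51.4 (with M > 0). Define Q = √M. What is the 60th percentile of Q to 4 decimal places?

60th percentile of Q = 7.1694

√M is increasing, so P_{60}(Q) = g(P_{60}(M)) ≈ 7.1694.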